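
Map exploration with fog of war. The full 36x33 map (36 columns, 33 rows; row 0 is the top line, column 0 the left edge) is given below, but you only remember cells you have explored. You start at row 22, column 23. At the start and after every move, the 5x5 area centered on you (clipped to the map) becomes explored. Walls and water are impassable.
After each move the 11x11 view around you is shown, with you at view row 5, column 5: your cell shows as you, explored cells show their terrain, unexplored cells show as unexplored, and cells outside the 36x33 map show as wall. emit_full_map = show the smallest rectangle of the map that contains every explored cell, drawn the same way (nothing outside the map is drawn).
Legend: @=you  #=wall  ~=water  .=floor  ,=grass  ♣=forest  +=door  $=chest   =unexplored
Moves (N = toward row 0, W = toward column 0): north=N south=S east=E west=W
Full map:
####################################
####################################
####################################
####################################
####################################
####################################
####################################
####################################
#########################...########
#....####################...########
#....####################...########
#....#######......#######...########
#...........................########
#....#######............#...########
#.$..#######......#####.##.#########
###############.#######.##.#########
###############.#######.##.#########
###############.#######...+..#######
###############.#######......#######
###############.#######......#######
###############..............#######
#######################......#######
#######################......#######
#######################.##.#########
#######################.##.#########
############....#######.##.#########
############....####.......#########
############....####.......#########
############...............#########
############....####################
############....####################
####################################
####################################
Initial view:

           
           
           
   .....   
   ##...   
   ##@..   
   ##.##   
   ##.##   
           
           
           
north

           
           
           
   ##...   
   .....   
   ##@..   
   ##...   
   ##.##   
   ##.##   
           
           

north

           
           
           
   ##...   
   ##...   
   ..@..   
   ##...   
   ##...   
   ##.##   
   ##.##   
           

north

           
           
           
   ##...   
   ##...   
   ##@..   
   .....   
   ##...   
   ##...   
   ##.##   
   ##.##   

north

           
           
           
   ##.##   
   ##...   
   ##@..   
   ##...   
   .....   
   ##...   
   ##...   
   ##.##   

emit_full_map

##.##
##...
##@..
##...
.....
##...
##...
##.##
##.##

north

           
           
           
   ##.##   
   ##.##   
   ##@..   
   ##...   
   ##...   
   .....   
   ##...   
   ##...   

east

           
           
           
  ##.##.   
  ##.##.   
  ##.@.+   
  ##....   
  ##....   
  .....    
  ##...    
  ##...    

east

           
           
           
 ##.##.#   
 ##.##.#   
 ##..@+.   
 ##.....   
 ##.....   
 .....     
 ##...     
 ##...     

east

           
           
           
##.##.##   
##.##.##   
##...@..   
##......   
##......   
.....      
##...      
##...      

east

           
           
           
#.##.###   
#.##.###   
#...+@.#   
#......#   
#......#   
....       
#...       
#...       

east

           
           
           
.##.####   
.##.####   
...+.@##   
......##   
......##   
...        
...        
...        

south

           
           
.##.####   
.##.####   
...+..##   
.....@##   
......##   
......##   
...        
...        
.##        

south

           
.##.####   
.##.####   
...+..##   
......##   
.....@##   
......##   
......##   
...        
.##        
.##        

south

.##.####   
.##.####   
...+..##   
......##   
......##   
.....@##   
......##   
......##   
.##        
.##        
           

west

#.##.####  
#.##.####  
#...+..##  
#......##  
#......##  
.....@.##  
#......##  
#......##  
#.##       
#.##       
           

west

##.##.#### 
##.##.#### 
##...+..## 
##......## 
##......## 
.....@..## 
##......## 
##......## 
##.##      
##.##      
           

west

 ##.##.####
 ##.##.####
 ##...+..##
 ##......##
 ##......##
 ....@...##
 ##......##
 ##......##
 ##.##     
 ##.##     
           

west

  ##.##.###
  ##.##.###
  ##...+..#
  ##......#
  ##......#
  ...@....#
  ##......#
  ##......#
  ##.##    
  ##.##    
           

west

   ##.##.##
   ##.##.##
   ##...+..
   ##......
   ##......
   ..@.....
   ##......
   ##......
   ##.##   
   ##.##   
           

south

   ##.##.##
   ##...+..
   ##......
   ##......
   ........
   ##@.....
   ##......
   ##.##   
   ##.##   
           
           

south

   ##...+..
   ##......
   ##......
   ........
   ##......
   ##@.....
   ##.##   
   ##.##   
           
           
           

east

  ##...+..#
  ##......#
  ##......#
  ........#
  ##......#
  ##.@....#
  ##.##.   
  ##.##.   
           
           
           

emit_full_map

##.##.####
##.##.####
##...+..##
##......##
##......##
........##
##......##
##.@....##
##.##.    
##.##.    

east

 ##...+..##
 ##......##
 ##......##
 ........##
 ##......##
 ##..@...##
 ##.##.#   
 ##.##.#   
           
           
           

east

##...+..## 
##......## 
##......## 
........## 
##......## 
##...@..## 
##.##.##   
##.##.##   
           
           
           

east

#...+..##  
#......##  
#......##  
.......##  
#......##  
#....@.##  
#.##.###   
#.##.###   
           
           
           

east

...+..##   
......##   
......##   
......##   
......##   
.....@##   
.##.####   
.##.####   
           
           
           

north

.##.####   
...+..##   
......##   
......##   
......##   
.....@##   
......##   
.##.####   
.##.####   
           
           

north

.##.####   
.##.####   
...+..##   
......##   
......##   
.....@##   
......##   
......##   
.##.####   
.##.####   
           

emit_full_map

##.##.####
##.##.####
##...+..##
##......##
##......##
.......@##
##......##
##......##
##.##.####
##.##.####


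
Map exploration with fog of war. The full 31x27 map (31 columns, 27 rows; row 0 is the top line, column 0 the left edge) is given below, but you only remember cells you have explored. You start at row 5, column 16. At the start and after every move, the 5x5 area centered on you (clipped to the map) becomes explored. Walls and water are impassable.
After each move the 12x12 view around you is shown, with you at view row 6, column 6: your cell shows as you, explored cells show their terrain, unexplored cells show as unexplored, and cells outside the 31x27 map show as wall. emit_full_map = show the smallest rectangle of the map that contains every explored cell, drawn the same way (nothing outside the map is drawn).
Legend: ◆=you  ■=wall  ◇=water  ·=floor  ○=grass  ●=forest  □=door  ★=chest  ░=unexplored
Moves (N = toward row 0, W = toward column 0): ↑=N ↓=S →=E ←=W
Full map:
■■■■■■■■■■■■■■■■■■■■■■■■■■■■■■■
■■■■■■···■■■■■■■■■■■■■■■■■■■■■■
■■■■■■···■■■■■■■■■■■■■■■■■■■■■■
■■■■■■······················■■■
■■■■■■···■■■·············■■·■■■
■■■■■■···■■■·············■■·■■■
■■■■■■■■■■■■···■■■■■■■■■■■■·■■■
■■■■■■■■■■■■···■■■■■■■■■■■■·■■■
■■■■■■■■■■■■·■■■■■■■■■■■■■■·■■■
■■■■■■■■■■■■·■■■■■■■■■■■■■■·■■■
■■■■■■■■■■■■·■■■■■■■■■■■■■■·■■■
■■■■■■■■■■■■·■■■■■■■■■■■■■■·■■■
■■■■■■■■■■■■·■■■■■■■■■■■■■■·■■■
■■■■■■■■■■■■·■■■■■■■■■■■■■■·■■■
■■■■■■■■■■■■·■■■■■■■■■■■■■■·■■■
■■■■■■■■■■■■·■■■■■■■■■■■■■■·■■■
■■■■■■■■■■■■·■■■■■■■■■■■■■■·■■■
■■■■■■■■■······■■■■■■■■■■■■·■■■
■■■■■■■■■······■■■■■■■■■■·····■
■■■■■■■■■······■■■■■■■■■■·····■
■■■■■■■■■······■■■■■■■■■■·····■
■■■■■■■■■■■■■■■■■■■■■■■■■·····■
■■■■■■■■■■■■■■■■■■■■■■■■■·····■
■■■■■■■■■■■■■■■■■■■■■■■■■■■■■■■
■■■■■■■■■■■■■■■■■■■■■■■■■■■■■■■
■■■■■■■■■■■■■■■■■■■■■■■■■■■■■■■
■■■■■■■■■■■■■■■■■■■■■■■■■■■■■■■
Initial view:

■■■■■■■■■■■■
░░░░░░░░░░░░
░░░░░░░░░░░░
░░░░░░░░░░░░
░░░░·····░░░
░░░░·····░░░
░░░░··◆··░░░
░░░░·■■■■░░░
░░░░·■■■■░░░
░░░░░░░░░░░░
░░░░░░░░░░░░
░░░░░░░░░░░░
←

■■■■■■■■■■■■
░░░░░░░░░░░░
░░░░░░░░░░░░
░░░░░░░░░░░░
░░░░······░░
░░░░······░░
░░░░··◆···░░
░░░░··■■■■░░
░░░░··■■■■░░
░░░░░░░░░░░░
░░░░░░░░░░░░
░░░░░░░░░░░░

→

■■■■■■■■■■■■
░░░░░░░░░░░░
░░░░░░░░░░░░
░░░░░░░░░░░░
░░░······░░░
░░░······░░░
░░░···◆··░░░
░░░··■■■■░░░
░░░··■■■■░░░
░░░░░░░░░░░░
░░░░░░░░░░░░
░░░░░░░░░░░░

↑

■■■■■■■■■■■■
■■■■■■■■■■■■
░░░░░░░░░░░░
░░░░░░░░░░░░
░░░░■■■■■░░░
░░░······░░░
░░░···◆··░░░
░░░······░░░
░░░··■■■■░░░
░░░··■■■■░░░
░░░░░░░░░░░░
░░░░░░░░░░░░

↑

■■■■■■■■■■■■
■■■■■■■■■■■■
■■■■■■■■■■■■
░░░░░░░░░░░░
░░░░■■■■■░░░
░░░░■■■■■░░░
░░░···◆··░░░
░░░······░░░
░░░······░░░
░░░··■■■■░░░
░░░··■■■■░░░
░░░░░░░░░░░░

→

■■■■■■■■■■■■
■■■■■■■■■■■■
■■■■■■■■■■■■
░░░░░░░░░░░░
░░░■■■■■■░░░
░░░■■■■■■░░░
░░····◆··░░░
░░·······░░░
░░·······░░░
░░··■■■■░░░░
░░··■■■■░░░░
░░░░░░░░░░░░

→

■■■■■■■■■■■■
■■■■■■■■■■■■
■■■■■■■■■■■■
░░░░░░░░░░░░
░░■■■■■■■░░░
░░■■■■■■■░░░
░·····◆··░░░
░········░░░
░········░░░
░··■■■■░░░░░
░··■■■■░░░░░
░░░░░░░░░░░░

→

■■■■■■■■■■■■
■■■■■■■■■■■■
■■■■■■■■■■■■
░░░░░░░░░░░░
░■■■■■■■■░░░
░■■■■■■■■░░░
······◆··░░░
·········░░░
·········░░░
··■■■■░░░░░░
··■■■■░░░░░░
░░░░░░░░░░░░

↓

■■■■■■■■■■■■
■■■■■■■■■■■■
░░░░░░░░░░░░
░■■■■■■■■░░░
░■■■■■■■■░░░
·········░░░
······◆··░░░
·········░░░
··■■■■■■■░░░
··■■■■░░░░░░
░░░░░░░░░░░░
░░░░░░░░░░░░

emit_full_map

░■■■■■■■■
░■■■■■■■■
·········
······◆··
·········
··■■■■■■■
··■■■■░░░

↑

■■■■■■■■■■■■
■■■■■■■■■■■■
■■■■■■■■■■■■
░░░░░░░░░░░░
░■■■■■■■■░░░
░■■■■■■■■░░░
······◆··░░░
·········░░░
·········░░░
··■■■■■■■░░░
··■■■■░░░░░░
░░░░░░░░░░░░

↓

■■■■■■■■■■■■
■■■■■■■■■■■■
░░░░░░░░░░░░
░■■■■■■■■░░░
░■■■■■■■■░░░
·········░░░
······◆··░░░
·········░░░
··■■■■■■■░░░
··■■■■░░░░░░
░░░░░░░░░░░░
░░░░░░░░░░░░

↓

■■■■■■■■■■■■
░░░░░░░░░░░░
░■■■■■■■■░░░
░■■■■■■■■░░░
·········░░░
·········░░░
······◆··░░░
··■■■■■■■░░░
··■■■■■■■░░░
░░░░░░░░░░░░
░░░░░░░░░░░░
░░░░░░░░░░░░

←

■■■■■■■■■■■■
░░░░░░░░░░░░
░░■■■■■■■■░░
░░■■■■■■■■░░
░·········░░
░·········░░
░·····◆···░░
░··■■■■■■■░░
░··■■■■■■■░░
░░░░░░░░░░░░
░░░░░░░░░░░░
░░░░░░░░░░░░

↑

■■■■■■■■■■■■
■■■■■■■■■■■■
░░░░░░░░░░░░
░░■■■■■■■■░░
░░■■■■■■■■░░
░·········░░
░·····◆···░░
░·········░░
░··■■■■■■■░░
░··■■■■■■■░░
░░░░░░░░░░░░
░░░░░░░░░░░░

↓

■■■■■■■■■■■■
░░░░░░░░░░░░
░░■■■■■■■■░░
░░■■■■■■■■░░
░·········░░
░·········░░
░·····◆···░░
░··■■■■■■■░░
░··■■■■■■■░░
░░░░░░░░░░░░
░░░░░░░░░░░░
░░░░░░░░░░░░

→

■■■■■■■■■■■■
░░░░░░░░░░░░
░■■■■■■■■░░░
░■■■■■■■■░░░
·········░░░
·········░░░
······◆··░░░
··■■■■■■■░░░
··■■■■■■■░░░
░░░░░░░░░░░░
░░░░░░░░░░░░
░░░░░░░░░░░░

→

■■■■■■■■■■■■
░░░░░░░░░░░░
■■■■■■■■░░░░
■■■■■■■■░░░░
·········░░░
·········░░░
······◆··░░░
·■■■■■■■■░░░
·■■■■■■■■░░░
░░░░░░░░░░░░
░░░░░░░░░░░░
░░░░░░░░░░░░

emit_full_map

░■■■■■■■■░
░■■■■■■■■░
··········
··········
·······◆··
··■■■■■■■■
··■■■■■■■■

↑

■■■■■■■■■■■■
■■■■■■■■■■■■
░░░░░░░░░░░░
■■■■■■■■░░░░
■■■■■■■■■░░░
·········░░░
······◆··░░░
·········░░░
·■■■■■■■■░░░
·■■■■■■■■░░░
░░░░░░░░░░░░
░░░░░░░░░░░░

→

■■■■■■■■■■■■
■■■■■■■■■■■■
░░░░░░░░░░░░
■■■■■■■░░░░░
■■■■■■■■■░░░
·········░░░
······◆··░░░
·········░░░
■■■■■■■■■░░░
■■■■■■■■░░░░
░░░░░░░░░░░░
░░░░░░░░░░░░

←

■■■■■■■■■■■■
■■■■■■■■■■■■
░░░░░░░░░░░░
■■■■■■■■░░░░
■■■■■■■■■■░░
··········░░
······◆···░░
··········░░
·■■■■■■■■■░░
·■■■■■■■■░░░
░░░░░░░░░░░░
░░░░░░░░░░░░

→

■■■■■■■■■■■■
■■■■■■■■■■■■
░░░░░░░░░░░░
■■■■■■■░░░░░
■■■■■■■■■░░░
·········░░░
······◆··░░░
·········░░░
■■■■■■■■■░░░
■■■■■■■■░░░░
░░░░░░░░░░░░
░░░░░░░░░░░░

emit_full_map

░■■■■■■■■░░
░■■■■■■■■■■
···········
········◆··
···········
··■■■■■■■■■
··■■■■■■■■░

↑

■■■■■■■■■■■■
■■■■■■■■■■■■
■■■■■■■■■■■■
░░░░░░░░░░░░
■■■■■■■■■░░░
■■■■■■■■■░░░
······◆··░░░
·········░░░
·········░░░
■■■■■■■■■░░░
■■■■■■■■░░░░
░░░░░░░░░░░░

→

■■■■■■■■■■■■
■■■■■■■■■■■■
■■■■■■■■■■■■
░░░░░░░░░░░░
■■■■■■■■■░░░
■■■■■■■■■░░░
······◆··░░░
·········░░░
·········░░░
■■■■■■■■░░░░
■■■■■■■░░░░░
░░░░░░░░░░░░

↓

■■■■■■■■■■■■
■■■■■■■■■■■■
░░░░░░░░░░░░
■■■■■■■■■░░░
■■■■■■■■■░░░
·········░░░
······◆··░░░
·········░░░
■■■■■■■■■░░░
■■■■■■■░░░░░
░░░░░░░░░░░░
░░░░░░░░░░░░

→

■■■■■■■■■■■■
■■■■■■■■■■■■
░░░░░░░░░░░░
■■■■■■■■░░░░
■■■■■■■■■░░░
·········░░░
······◆·■░░░
········■░░░
■■■■■■■■■░░░
■■■■■■░░░░░░
░░░░░░░░░░░░
░░░░░░░░░░░░

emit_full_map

░■■■■■■■■■■■░
░■■■■■■■■■■■■
·············
··········◆·■
············■
··■■■■■■■■■■■
··■■■■■■■■░░░


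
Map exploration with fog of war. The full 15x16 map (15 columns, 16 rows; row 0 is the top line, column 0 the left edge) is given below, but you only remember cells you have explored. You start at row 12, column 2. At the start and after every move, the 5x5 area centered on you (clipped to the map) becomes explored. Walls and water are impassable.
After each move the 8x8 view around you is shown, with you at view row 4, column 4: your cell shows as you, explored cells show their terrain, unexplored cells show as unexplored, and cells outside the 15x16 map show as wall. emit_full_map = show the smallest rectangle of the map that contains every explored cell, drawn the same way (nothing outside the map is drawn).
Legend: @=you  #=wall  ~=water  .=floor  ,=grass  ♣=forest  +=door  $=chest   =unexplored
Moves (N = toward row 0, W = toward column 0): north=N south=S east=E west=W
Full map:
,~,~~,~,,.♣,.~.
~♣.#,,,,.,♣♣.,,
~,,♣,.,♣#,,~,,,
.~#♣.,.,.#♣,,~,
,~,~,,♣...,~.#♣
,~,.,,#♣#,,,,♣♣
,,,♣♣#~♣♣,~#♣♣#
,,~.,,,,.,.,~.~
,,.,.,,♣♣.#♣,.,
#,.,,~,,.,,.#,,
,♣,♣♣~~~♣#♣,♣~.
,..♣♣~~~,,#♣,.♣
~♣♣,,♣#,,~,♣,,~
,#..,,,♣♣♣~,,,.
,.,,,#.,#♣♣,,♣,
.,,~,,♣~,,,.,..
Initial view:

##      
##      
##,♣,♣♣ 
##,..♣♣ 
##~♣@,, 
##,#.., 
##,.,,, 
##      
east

#       
#       
#,♣,♣♣~ 
#,..♣♣~ 
#~♣♣@,♣ 
#,#..,, 
#,.,,,# 
#       

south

#       
#,♣,♣♣~ 
#,..♣♣~ 
#~♣♣,,♣ 
#,#.@,, 
#,.,,,# 
# ,,~,, 
########

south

#,♣,♣♣~ 
#,..♣♣~ 
#~♣♣,,♣ 
#,#..,, 
#,.,@,# 
# ,,~,, 
########
########

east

,♣,♣♣~  
,..♣♣~  
~♣♣,,♣# 
,#..,,, 
,.,,@#. 
 ,,~,,♣ 
########
########

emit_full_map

,♣,♣♣~ 
,..♣♣~ 
~♣♣,,♣#
,#..,,,
,.,,@#.
 ,,~,,♣

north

        
,♣,♣♣~  
,..♣♣~~ 
~♣♣,,♣# 
,#..@,, 
,.,,,#. 
 ,,~,,♣ 
########

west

#       
#,♣,♣♣~ 
#,..♣♣~~
#~♣♣,,♣#
#,#.@,,,
#,.,,,#.
# ,,~,,♣
########

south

#,♣,♣♣~ 
#,..♣♣~~
#~♣♣,,♣#
#,#..,,,
#,.,@,#.
# ,,~,,♣
########
########

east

,♣,♣♣~  
,..♣♣~~ 
~♣♣,,♣# 
,#..,,, 
,.,,@#. 
 ,,~,,♣ 
########
########

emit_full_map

,♣,♣♣~ 
,..♣♣~~
~♣♣,,♣#
,#..,,,
,.,,@#.
 ,,~,,♣

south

,..♣♣~~ 
~♣♣,,♣# 
,#..,,, 
,.,,,#. 
 ,,~@,♣ 
########
########
########

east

..♣♣~~  
♣♣,,♣#  
#..,,,♣ 
.,,,#., 
,,~,@♣~ 
########
########
########

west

,..♣♣~~ 
~♣♣,,♣# 
,#..,,,♣
,.,,,#.,
 ,,~@,♣~
########
########
########

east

..♣♣~~  
♣♣,,♣#  
#..,,,♣ 
.,,,#., 
,,~,@♣~ 
########
########
########

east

.♣♣~~   
♣,,♣#   
..,,,♣♣ 
,,,#.,# 
,~,,@~, 
########
########
########

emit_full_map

,♣,♣♣~   
,..♣♣~~  
~♣♣,,♣#  
,#..,,,♣♣
,.,,,#.,#
 ,,~,,@~,


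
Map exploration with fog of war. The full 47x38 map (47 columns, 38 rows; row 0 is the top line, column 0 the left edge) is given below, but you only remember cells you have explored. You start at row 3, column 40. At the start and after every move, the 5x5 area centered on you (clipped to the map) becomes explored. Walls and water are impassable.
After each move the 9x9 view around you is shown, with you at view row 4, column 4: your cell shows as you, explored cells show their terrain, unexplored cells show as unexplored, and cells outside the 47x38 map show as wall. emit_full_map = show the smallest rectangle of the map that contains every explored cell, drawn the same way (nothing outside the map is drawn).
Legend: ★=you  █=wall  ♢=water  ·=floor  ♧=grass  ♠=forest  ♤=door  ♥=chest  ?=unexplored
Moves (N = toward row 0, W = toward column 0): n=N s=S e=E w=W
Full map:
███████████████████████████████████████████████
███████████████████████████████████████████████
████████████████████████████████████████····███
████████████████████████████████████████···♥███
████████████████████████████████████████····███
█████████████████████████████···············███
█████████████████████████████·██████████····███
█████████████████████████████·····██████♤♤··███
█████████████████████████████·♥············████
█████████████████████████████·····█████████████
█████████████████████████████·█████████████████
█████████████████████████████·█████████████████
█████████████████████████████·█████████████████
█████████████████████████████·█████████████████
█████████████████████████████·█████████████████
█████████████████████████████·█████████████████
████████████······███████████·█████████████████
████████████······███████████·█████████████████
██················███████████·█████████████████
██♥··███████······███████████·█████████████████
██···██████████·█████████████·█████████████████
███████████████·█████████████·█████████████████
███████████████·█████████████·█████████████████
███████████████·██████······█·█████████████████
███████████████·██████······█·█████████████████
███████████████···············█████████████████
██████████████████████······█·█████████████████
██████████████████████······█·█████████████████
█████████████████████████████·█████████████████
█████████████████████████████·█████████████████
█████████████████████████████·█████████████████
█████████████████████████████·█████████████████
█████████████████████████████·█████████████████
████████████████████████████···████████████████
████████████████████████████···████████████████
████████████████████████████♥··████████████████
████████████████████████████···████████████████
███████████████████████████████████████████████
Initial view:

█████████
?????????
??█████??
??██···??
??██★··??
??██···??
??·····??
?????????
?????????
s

?????????
??█████??
??██···??
??██···??
??██★··??
??·····??
??██···??
?????????
?????????

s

??█████??
??██···??
??██···??
??██···??
??··★··??
??██···??
??██♤♤·??
?????????
?????????

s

??██···??
??██···??
??██···??
??·····??
??██★··??
??██♤♤·??
??·····??
?????????
?????????

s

??██···??
??██···??
??·····??
??██···??
??██★♤·??
??·····??
??█████??
?????????
?????????

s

??██···??
??·····??
??██···??
??██♤♤·??
??··★··??
??█████??
??█████??
?????????
?????????

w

???██···?
???·····?
??███···?
??███♤♤·?
??··★···?
??██████?
??██████?
?????????
?????????

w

????██···
????·····
??████···
??████♤♤·
??··★····
??███████
??███████
?????????
?????????

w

?????██··
?????····
??█████··
??█████♤♤
??··★····
??███████
??███████
?????????
?????????

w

??????██·
??????···
??██████·
??██████♤
??··★····
??███████
??███████
?????????
?????????

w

???????██
???????··
??███████
??·██████
??··★····
??·██████
??███████
?????????
?????????

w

????????█
????????·
??███████
??··█████
??··★····
??··█████
??███████
?????????
?????????

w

?????????
?????????
??███████
??···████
??··★····
??···████
??███████
?????????
?????????

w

?????????
?????????
??███████
??····███
??♥·★····
??····███
??███████
?????????
?????????

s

?????????
??███████
??····███
??♥······
??··★·███
??███████
??█████??
?????????
?????????

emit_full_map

????????█████
????????██···
????????██···
????????██···
????????·····
██████████···
····██████♤♤·
♥············
··★·█████████
█████████████
█████????????

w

?????????
???██████
??·····██
??·♥·····
??··★··██
??·██████
??·█████?
?????????
?????????

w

?????????
????█████
??█·····█
??█·♥····
??█·★···█
??█·█████
??█·█████
?????????
?????????

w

?????????
?????████
??██·····
??██·♥···
??██★····
??██·████
??██·████
?????????
?????????

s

?????████
??██·····
??██·♥···
??██·····
??██★████
??██·████
??██·██??
?????????
?????????

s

??██·····
??██·♥···
??██·····
??██·████
??██★████
??██·██??
??██·██??
?????????
?????????

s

??██·♥···
??██·····
??██·████
??██·████
??██★██??
??██·██??
??██·██??
?????????
?????????

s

??██·····
??██·████
??██·████
??██·██??
??██★██??
??██·██??
??██·██??
?????????
?????????

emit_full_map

???????????█████
???????????██···
???????????██···
???????????██···
???????????·····
???██████████···
██·····██████♤♤·
██·♥············
██·····█████████
██·█████████████
██·█████????????
██·██???????????
██★██???????????
██·██???????????
██·██???????????

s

??██·████
??██·████
??██·██??
??██·██??
??██★██??
??██·██??
??██·██??
?????????
?????????

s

??██·████
??██·██??
??██·██??
??██·██??
??██★██??
??██·██??
??██·██??
?????????
?????????

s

??██·██??
??██·██??
??██·██??
??██·██??
??██★██??
??██·██??
??██·██??
?????????
?????????

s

??██·██??
??██·██??
??██·██??
??██·██??
??██★██??
??██·██??
??██·██??
?????????
?????????

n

??██·██??
??██·██??
??██·██??
??██·██??
??██★██??
??██·██??
??██·██??
??██·██??
?????????

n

??██·████
??██·██??
??██·██??
??██·██??
??██★██??
??██·██??
??██·██??
??██·██??
??██·██??

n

??██·████
??██·████
??██·██??
??██·██??
??██★██??
??██·██??
??██·██??
??██·██??
??██·██??

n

??██·····
??██·████
??██·████
??██·██??
??██★██??
??██·██??
??██·██??
??██·██??
??██·██??

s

??██·████
??██·████
??██·██??
??██·██??
??██★██??
??██·██??
??██·██??
??██·██??
??██·██??

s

??██·████
??██·██??
??██·██??
??██·██??
??██★██??
??██·██??
??██·██??
??██·██??
??██·██??

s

??██·██??
??██·██??
??██·██??
??██·██??
??██★██??
??██·██??
??██·██??
??██·██??
?????????


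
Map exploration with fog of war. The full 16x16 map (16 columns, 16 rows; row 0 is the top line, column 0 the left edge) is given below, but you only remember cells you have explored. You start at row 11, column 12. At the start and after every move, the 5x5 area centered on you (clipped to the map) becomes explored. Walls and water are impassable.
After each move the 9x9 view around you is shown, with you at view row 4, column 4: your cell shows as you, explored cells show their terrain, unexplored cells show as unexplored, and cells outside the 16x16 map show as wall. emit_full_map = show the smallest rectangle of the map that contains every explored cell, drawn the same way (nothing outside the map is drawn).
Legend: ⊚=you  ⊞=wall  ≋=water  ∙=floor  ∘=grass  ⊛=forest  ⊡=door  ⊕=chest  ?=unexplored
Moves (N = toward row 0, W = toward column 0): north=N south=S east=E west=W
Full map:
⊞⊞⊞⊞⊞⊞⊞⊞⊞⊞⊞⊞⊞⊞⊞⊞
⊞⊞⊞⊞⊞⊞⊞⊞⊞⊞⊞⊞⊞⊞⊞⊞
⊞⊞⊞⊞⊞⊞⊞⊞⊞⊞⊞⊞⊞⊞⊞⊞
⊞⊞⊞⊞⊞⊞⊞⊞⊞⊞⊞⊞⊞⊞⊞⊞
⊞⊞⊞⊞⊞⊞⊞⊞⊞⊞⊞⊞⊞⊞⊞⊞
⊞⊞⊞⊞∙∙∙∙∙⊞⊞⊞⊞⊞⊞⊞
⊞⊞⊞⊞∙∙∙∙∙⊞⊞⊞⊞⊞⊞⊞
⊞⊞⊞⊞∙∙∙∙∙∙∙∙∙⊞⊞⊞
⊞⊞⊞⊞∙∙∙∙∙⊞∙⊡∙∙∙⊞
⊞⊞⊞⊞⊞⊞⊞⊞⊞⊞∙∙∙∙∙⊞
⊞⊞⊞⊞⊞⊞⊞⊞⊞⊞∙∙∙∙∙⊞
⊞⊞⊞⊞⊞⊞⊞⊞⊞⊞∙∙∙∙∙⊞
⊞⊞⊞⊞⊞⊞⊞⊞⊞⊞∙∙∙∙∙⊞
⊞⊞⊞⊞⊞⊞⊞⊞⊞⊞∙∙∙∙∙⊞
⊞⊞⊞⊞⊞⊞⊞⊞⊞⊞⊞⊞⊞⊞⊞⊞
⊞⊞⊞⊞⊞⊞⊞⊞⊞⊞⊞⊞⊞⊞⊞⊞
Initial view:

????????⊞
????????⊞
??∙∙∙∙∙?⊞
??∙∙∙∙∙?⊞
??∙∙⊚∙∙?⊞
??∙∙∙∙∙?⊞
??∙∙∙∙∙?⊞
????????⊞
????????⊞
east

???????⊞⊞
???????⊞⊞
?∙∙∙∙∙⊞⊞⊞
?∙∙∙∙∙⊞⊞⊞
?∙∙∙⊚∙⊞⊞⊞
?∙∙∙∙∙⊞⊞⊞
?∙∙∙∙∙⊞⊞⊞
???????⊞⊞
???????⊞⊞

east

??????⊞⊞⊞
??????⊞⊞⊞
∙∙∙∙∙⊞⊞⊞⊞
∙∙∙∙∙⊞⊞⊞⊞
∙∙∙∙⊚⊞⊞⊞⊞
∙∙∙∙∙⊞⊞⊞⊞
∙∙∙∙∙⊞⊞⊞⊞
??????⊞⊞⊞
??????⊞⊞⊞

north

??????⊞⊞⊞
??????⊞⊞⊞
??∙∙∙⊞⊞⊞⊞
∙∙∙∙∙⊞⊞⊞⊞
∙∙∙∙⊚⊞⊞⊞⊞
∙∙∙∙∙⊞⊞⊞⊞
∙∙∙∙∙⊞⊞⊞⊞
∙∙∙∙∙⊞⊞⊞⊞
??????⊞⊞⊞

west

???????⊞⊞
???????⊞⊞
??⊡∙∙∙⊞⊞⊞
?∙∙∙∙∙⊞⊞⊞
?∙∙∙⊚∙⊞⊞⊞
?∙∙∙∙∙⊞⊞⊞
?∙∙∙∙∙⊞⊞⊞
?∙∙∙∙∙⊞⊞⊞
???????⊞⊞

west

????????⊞
????????⊞
??∙⊡∙∙∙⊞⊞
??∙∙∙∙∙⊞⊞
??∙∙⊚∙∙⊞⊞
??∙∙∙∙∙⊞⊞
??∙∙∙∙∙⊞⊞
??∙∙∙∙∙⊞⊞
????????⊞

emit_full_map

∙⊡∙∙∙⊞
∙∙∙∙∙⊞
∙∙⊚∙∙⊞
∙∙∙∙∙⊞
∙∙∙∙∙⊞
∙∙∙∙∙⊞

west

?????????
?????????
??⊞∙⊡∙∙∙⊞
??⊞∙∙∙∙∙⊞
??⊞∙⊚∙∙∙⊞
??⊞∙∙∙∙∙⊞
??⊞∙∙∙∙∙⊞
???∙∙∙∙∙⊞
?????????

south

?????????
??⊞∙⊡∙∙∙⊞
??⊞∙∙∙∙∙⊞
??⊞∙∙∙∙∙⊞
??⊞∙⊚∙∙∙⊞
??⊞∙∙∙∙∙⊞
??⊞∙∙∙∙∙⊞
?????????
?????????

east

????????⊞
?⊞∙⊡∙∙∙⊞⊞
?⊞∙∙∙∙∙⊞⊞
?⊞∙∙∙∙∙⊞⊞
?⊞∙∙⊚∙∙⊞⊞
?⊞∙∙∙∙∙⊞⊞
?⊞∙∙∙∙∙⊞⊞
????????⊞
????????⊞

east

???????⊞⊞
⊞∙⊡∙∙∙⊞⊞⊞
⊞∙∙∙∙∙⊞⊞⊞
⊞∙∙∙∙∙⊞⊞⊞
⊞∙∙∙⊚∙⊞⊞⊞
⊞∙∙∙∙∙⊞⊞⊞
⊞∙∙∙∙∙⊞⊞⊞
???????⊞⊞
???????⊞⊞

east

??????⊞⊞⊞
∙⊡∙∙∙⊞⊞⊞⊞
∙∙∙∙∙⊞⊞⊞⊞
∙∙∙∙∙⊞⊞⊞⊞
∙∙∙∙⊚⊞⊞⊞⊞
∙∙∙∙∙⊞⊞⊞⊞
∙∙∙∙∙⊞⊞⊞⊞
??????⊞⊞⊞
??????⊞⊞⊞

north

??????⊞⊞⊞
??????⊞⊞⊞
∙⊡∙∙∙⊞⊞⊞⊞
∙∙∙∙∙⊞⊞⊞⊞
∙∙∙∙⊚⊞⊞⊞⊞
∙∙∙∙∙⊞⊞⊞⊞
∙∙∙∙∙⊞⊞⊞⊞
∙∙∙∙∙⊞⊞⊞⊞
??????⊞⊞⊞

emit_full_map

⊞∙⊡∙∙∙⊞
⊞∙∙∙∙∙⊞
⊞∙∙∙∙⊚⊞
⊞∙∙∙∙∙⊞
⊞∙∙∙∙∙⊞
⊞∙∙∙∙∙⊞

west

???????⊞⊞
???????⊞⊞
⊞∙⊡∙∙∙⊞⊞⊞
⊞∙∙∙∙∙⊞⊞⊞
⊞∙∙∙⊚∙⊞⊞⊞
⊞∙∙∙∙∙⊞⊞⊞
⊞∙∙∙∙∙⊞⊞⊞
⊞∙∙∙∙∙⊞⊞⊞
???????⊞⊞

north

???????⊞⊞
???????⊞⊞
??∙∙⊞⊞⊞⊞⊞
⊞∙⊡∙∙∙⊞⊞⊞
⊞∙∙∙⊚∙⊞⊞⊞
⊞∙∙∙∙∙⊞⊞⊞
⊞∙∙∙∙∙⊞⊞⊞
⊞∙∙∙∙∙⊞⊞⊞
⊞∙∙∙∙∙⊞⊞⊞

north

???????⊞⊞
???????⊞⊞
??⊞⊞⊞⊞⊞⊞⊞
??∙∙⊞⊞⊞⊞⊞
⊞∙⊡∙⊚∙⊞⊞⊞
⊞∙∙∙∙∙⊞⊞⊞
⊞∙∙∙∙∙⊞⊞⊞
⊞∙∙∙∙∙⊞⊞⊞
⊞∙∙∙∙∙⊞⊞⊞

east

??????⊞⊞⊞
??????⊞⊞⊞
?⊞⊞⊞⊞⊞⊞⊞⊞
?∙∙⊞⊞⊞⊞⊞⊞
∙⊡∙∙⊚⊞⊞⊞⊞
∙∙∙∙∙⊞⊞⊞⊞
∙∙∙∙∙⊞⊞⊞⊞
∙∙∙∙∙⊞⊞⊞⊞
∙∙∙∙∙⊞⊞⊞⊞

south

??????⊞⊞⊞
?⊞⊞⊞⊞⊞⊞⊞⊞
?∙∙⊞⊞⊞⊞⊞⊞
∙⊡∙∙∙⊞⊞⊞⊞
∙∙∙∙⊚⊞⊞⊞⊞
∙∙∙∙∙⊞⊞⊞⊞
∙∙∙∙∙⊞⊞⊞⊞
∙∙∙∙∙⊞⊞⊞⊞
∙∙∙∙∙⊞⊞⊞⊞

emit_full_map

??⊞⊞⊞⊞⊞
??∙∙⊞⊞⊞
⊞∙⊡∙∙∙⊞
⊞∙∙∙∙⊚⊞
⊞∙∙∙∙∙⊞
⊞∙∙∙∙∙⊞
⊞∙∙∙∙∙⊞
⊞∙∙∙∙∙⊞
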